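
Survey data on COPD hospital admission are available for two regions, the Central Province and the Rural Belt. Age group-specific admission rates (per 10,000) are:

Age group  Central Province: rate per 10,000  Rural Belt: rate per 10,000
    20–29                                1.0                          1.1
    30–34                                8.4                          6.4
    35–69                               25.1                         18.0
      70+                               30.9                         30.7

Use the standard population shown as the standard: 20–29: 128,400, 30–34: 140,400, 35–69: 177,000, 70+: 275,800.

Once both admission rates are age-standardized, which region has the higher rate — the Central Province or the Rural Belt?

Central Province

Standard total = 721,600; weights = 0.1779, 0.1946, 0.2453, 0.3822.
The Central Province: 0.1779×1.0 + 0.1946×8.4 + 0.2453×25.1 + 0.3822×30.9 = 19.7792 per 10,000.
The Rural Belt: 0.1779×1.1 + 0.1946×6.4 + 0.2453×18.0 + 0.3822×30.7 = 17.5899 per 10,000.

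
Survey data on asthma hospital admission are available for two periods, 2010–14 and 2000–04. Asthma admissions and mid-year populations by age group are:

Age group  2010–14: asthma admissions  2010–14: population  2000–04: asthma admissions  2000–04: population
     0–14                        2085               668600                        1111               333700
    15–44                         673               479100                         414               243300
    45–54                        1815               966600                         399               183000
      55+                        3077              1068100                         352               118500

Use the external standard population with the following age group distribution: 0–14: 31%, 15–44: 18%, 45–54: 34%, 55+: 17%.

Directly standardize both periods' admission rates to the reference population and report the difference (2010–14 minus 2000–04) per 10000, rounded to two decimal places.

-2.37

Age-specific rates per 10000 for 2010–14: 31.18, 14.05, 18.78, 28.81.
For 2000–04: 33.29, 17.02, 21.80, 29.70.
Standard weights: 0.31, 0.18, 0.34, 0.17.
2010–14: 0.3100×31.18 + 0.1800×14.05 + 0.3400×18.78 + 0.1700×28.81 = 23.4773 per 10000.
2000–04: 0.3100×33.29 + 0.1800×17.02 + 0.3400×21.80 + 0.1700×29.70 = 25.8467 per 10000.
Difference = 23.4773 − 25.8467 = -2.3694.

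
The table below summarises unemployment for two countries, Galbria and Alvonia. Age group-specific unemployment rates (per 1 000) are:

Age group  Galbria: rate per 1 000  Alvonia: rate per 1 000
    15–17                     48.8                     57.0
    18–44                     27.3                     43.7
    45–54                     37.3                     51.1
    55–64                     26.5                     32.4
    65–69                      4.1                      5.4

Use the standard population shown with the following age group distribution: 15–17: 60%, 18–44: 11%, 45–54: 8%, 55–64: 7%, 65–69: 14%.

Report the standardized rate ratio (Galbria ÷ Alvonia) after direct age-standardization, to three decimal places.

0.817

Standard weights: 0.60, 0.11, 0.08, 0.07, 0.14.
Galbria: 0.6000×48.8 + 0.1100×27.3 + 0.0800×37.3 + 0.0700×26.5 + 0.1400×4.1 = 37.6960 per 1 000.
Alvonia: 0.6000×57.0 + 0.1100×43.7 + 0.0800×51.1 + 0.0700×32.4 + 0.1400×5.4 = 46.1190 per 1 000.
Ratio = 37.6960 ÷ 46.1190 = 0.81736.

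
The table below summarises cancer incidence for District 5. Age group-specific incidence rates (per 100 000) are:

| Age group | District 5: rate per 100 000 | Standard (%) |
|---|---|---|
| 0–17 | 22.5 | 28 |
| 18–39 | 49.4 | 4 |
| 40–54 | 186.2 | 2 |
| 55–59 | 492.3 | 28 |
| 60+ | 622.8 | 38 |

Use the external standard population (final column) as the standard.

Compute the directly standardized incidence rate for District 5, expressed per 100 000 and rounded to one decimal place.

386.5

Standard weights: 0.28, 0.04, 0.02, 0.28, 0.38.
Standardized rate: 0.2800×22.5 + 0.0400×49.4 + 0.0200×186.2 + 0.2800×492.3 + 0.3800×622.8 = 386.5080 per 100 000.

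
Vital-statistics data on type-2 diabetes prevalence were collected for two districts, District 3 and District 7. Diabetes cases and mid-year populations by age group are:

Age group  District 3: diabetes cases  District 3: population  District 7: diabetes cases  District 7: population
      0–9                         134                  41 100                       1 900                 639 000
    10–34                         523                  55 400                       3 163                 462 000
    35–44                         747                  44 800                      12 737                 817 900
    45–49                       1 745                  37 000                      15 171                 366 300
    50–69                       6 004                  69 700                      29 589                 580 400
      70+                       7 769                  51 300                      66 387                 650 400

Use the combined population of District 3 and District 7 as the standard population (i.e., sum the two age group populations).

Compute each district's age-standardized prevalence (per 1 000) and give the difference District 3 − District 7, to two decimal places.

Age-specific rates per 1 000 for District 3: 3.260, 9.440, 16.674, 47.162, 86.141, 151.442.
For District 7: 2.973, 6.846, 15.573, 41.417, 50.980, 102.071.
Combined standard total = 3 815 300; weights = 0.1783, 0.1356, 0.2261, 0.1057, 0.1704, 0.1839.
District 3: 0.1783×3.260 + 0.1356×9.440 + 0.2261×16.674 + 0.1057×47.162 + 0.1704×86.141 + 0.1839×151.442 = 53.1477 per 1 000.
District 7: 0.1783×2.973 + 0.1356×6.846 + 0.2261×15.573 + 0.1057×41.417 + 0.1704×50.980 + 0.1839×102.071 = 36.8171 per 1 000.
Difference = 53.1477 − 36.8171 = 16.3306.

16.33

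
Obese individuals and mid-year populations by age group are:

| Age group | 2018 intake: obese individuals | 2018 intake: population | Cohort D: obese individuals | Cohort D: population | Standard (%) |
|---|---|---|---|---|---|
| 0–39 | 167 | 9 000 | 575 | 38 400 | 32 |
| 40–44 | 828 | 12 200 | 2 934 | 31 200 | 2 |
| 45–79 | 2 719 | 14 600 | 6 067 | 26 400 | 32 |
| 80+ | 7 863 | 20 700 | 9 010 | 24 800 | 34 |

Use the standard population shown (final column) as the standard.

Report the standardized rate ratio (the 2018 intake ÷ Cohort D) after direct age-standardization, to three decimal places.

0.962

Age-specific rates per 1 000 for the 2018 intake: 18.556, 67.869, 186.233, 379.855.
For Cohort D: 14.974, 94.038, 229.811, 363.306.
Standard weights: 0.32, 0.02, 0.32, 0.34.
The 2018 intake: 0.3200×18.556 + 0.0200×67.869 + 0.3200×186.233 + 0.3400×379.855 = 196.0404 per 1 000.
Cohort D: 0.3200×14.974 + 0.0200×94.038 + 0.3200×229.811 + 0.3400×363.306 = 203.7360 per 1 000.
Ratio = 196.0404 ÷ 203.7360 = 0.96223.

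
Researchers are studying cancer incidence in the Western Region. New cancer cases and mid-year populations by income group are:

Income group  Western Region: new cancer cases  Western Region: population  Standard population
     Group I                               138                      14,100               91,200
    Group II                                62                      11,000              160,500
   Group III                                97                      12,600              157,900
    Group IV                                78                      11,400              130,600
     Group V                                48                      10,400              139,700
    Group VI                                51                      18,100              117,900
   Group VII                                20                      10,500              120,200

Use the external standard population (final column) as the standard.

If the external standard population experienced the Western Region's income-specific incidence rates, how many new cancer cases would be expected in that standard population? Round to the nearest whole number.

5112

Income-specific rates per 100,000 for the Western Region: 978.72, 563.64, 769.84, 684.21, 461.54, 281.77, 190.48.
Expected new cancer cases = Σ (standard pop × income-specific rate ÷ 100,000)
= 91,200×978.72/100,000 + 160,500×563.64/100,000 + 157,900×769.84/100,000 + 130,600×684.21/100,000 + 139,700×461.54/100,000 + 117,900×281.77/100,000 + 120,200×190.48/100,000
= 892.60 + 904.64 + 1215.58 + 893.58 + 644.77 + 332.20 + 228.95 = 5112.32.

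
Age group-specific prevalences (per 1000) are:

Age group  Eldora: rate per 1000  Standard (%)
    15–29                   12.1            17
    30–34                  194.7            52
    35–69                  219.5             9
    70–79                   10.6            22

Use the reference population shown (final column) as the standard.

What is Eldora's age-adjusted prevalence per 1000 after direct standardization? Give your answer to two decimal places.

125.39

Standard weights: 0.17, 0.52, 0.09, 0.22.
Standardized rate: 0.1700×12.1 + 0.5200×194.7 + 0.0900×219.5 + 0.2200×10.6 = 125.3880 per 1000.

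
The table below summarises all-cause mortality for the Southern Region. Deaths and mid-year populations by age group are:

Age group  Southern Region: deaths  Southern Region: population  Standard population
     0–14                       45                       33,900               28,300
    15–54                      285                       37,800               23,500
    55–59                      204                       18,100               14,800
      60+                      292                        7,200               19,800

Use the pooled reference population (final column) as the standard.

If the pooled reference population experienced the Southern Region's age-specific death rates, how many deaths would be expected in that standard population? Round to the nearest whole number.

Age-specific rates per 100,000 for the Southern Region: 132.74, 753.97, 1127.07, 4055.56.
Expected deaths = Σ (standard pop × age-specific rate ÷ 100,000)
= 28,300×132.74/100,000 + 23,500×753.97/100,000 + 14,800×1127.07/100,000 + 19,800×4055.56/100,000
= 37.57 + 177.18 + 166.81 + 803.00 = 1184.56.

1185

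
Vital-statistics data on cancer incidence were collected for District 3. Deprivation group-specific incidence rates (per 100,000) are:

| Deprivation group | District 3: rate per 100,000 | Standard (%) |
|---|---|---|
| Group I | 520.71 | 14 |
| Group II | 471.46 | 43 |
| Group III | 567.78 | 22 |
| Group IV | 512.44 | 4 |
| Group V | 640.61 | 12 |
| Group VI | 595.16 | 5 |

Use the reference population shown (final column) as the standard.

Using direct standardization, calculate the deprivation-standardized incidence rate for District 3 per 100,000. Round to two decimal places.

527.67

Standard weights: 0.14, 0.43, 0.22, 0.04, 0.12, 0.05.
Standardized rate: 0.1400×520.71 + 0.4300×471.46 + 0.2200×567.78 + 0.0400×512.44 + 0.1200×640.61 + 0.0500×595.16 = 527.6676 per 100,000.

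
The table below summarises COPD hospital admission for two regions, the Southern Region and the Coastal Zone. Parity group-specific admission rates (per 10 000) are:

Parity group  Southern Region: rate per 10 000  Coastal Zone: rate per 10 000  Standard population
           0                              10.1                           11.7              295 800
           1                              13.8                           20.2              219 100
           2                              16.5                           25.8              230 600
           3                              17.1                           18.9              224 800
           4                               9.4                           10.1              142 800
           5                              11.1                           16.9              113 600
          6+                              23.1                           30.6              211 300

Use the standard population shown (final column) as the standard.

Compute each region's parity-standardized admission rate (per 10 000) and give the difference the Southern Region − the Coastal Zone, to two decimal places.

-4.71

Standard total = 1 438 000; weights = 0.2057, 0.1524, 0.1604, 0.1563, 0.0993, 0.0790, 0.1469.
The Southern Region: 0.2057×10.1 + 0.1524×13.8 + 0.1604×16.5 + 0.1563×17.1 + 0.0993×9.4 + 0.0790×11.1 + 0.1469×23.1 = 14.7041 per 10 000.
The Coastal Zone: 0.2057×11.7 + 0.1524×20.2 + 0.1604×25.8 + 0.1563×18.9 + 0.0993×10.1 + 0.0790×16.9 + 0.1469×30.6 = 19.4108 per 10 000.
Difference = 14.7041 − 19.4108 = -4.7068.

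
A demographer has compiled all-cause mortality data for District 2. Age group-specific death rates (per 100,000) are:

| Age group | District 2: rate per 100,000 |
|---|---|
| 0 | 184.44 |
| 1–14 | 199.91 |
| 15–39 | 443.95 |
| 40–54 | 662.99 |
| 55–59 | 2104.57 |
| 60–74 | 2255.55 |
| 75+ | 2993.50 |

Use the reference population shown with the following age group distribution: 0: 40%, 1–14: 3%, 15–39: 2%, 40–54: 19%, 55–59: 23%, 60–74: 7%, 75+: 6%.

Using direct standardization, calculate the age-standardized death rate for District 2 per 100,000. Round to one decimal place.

1036.2

Standard weights: 0.40, 0.03, 0.02, 0.19, 0.23, 0.07, 0.06.
Standardized rate: 0.4000×184.44 + 0.0300×199.91 + 0.0200×443.95 + 0.1900×662.99 + 0.2300×2104.57 + 0.0700×2255.55 + 0.0600×2993.50 = 1036.1700 per 100,000.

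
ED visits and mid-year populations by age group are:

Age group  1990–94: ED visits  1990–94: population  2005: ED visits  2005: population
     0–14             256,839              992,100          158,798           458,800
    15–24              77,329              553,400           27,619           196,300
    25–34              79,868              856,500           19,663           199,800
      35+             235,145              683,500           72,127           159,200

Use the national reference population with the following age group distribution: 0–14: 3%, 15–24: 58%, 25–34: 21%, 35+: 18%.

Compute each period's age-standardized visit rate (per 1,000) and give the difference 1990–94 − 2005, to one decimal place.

-23.9

Age-specific rates per 1,000 for 1990–94: 258.884, 139.734, 93.249, 344.031.
For 2005: 346.116, 140.698, 98.413, 453.059.
Standard weights: 0.03, 0.58, 0.21, 0.18.
1990–94: 0.0300×258.884 + 0.5800×139.734 + 0.2100×93.249 + 0.1800×344.031 = 170.3203 per 1,000.
2005: 0.0300×346.116 + 0.5800×140.698 + 0.2100×98.413 + 0.1800×453.059 = 194.2057 per 1,000.
Difference = 170.3203 − 194.2057 = -23.8854.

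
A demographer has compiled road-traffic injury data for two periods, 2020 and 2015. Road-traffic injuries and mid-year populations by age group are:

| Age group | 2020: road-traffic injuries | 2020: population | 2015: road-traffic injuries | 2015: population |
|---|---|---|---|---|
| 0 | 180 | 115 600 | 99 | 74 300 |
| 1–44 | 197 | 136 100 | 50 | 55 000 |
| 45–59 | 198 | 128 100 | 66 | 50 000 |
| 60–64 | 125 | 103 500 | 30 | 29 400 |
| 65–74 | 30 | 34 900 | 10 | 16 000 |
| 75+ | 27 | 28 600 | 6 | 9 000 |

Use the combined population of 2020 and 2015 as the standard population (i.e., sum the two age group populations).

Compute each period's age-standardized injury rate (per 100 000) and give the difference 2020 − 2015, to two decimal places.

Age-specific rates per 100 000 for 2020: 155.71, 144.75, 154.57, 120.77, 85.96, 94.41.
For 2015: 133.24, 90.91, 132.00, 102.04, 62.50, 66.67.
Combined standard total = 780 500; weights = 0.2433, 0.2448, 0.2282, 0.1703, 0.0652, 0.0482.
2020: 0.2433×155.71 + 0.2448×144.75 + 0.2282×154.57 + 0.1703×120.77 + 0.0652×85.96 + 0.0482×94.41 = 139.3137 per 100 000.
2015: 0.2433×133.24 + 0.2448×90.91 + 0.2282×132.00 + 0.1703×102.04 + 0.0652×62.50 + 0.0482×66.67 = 109.4606 per 100 000.
Difference = 139.3137 − 109.4606 = 29.8530.

29.85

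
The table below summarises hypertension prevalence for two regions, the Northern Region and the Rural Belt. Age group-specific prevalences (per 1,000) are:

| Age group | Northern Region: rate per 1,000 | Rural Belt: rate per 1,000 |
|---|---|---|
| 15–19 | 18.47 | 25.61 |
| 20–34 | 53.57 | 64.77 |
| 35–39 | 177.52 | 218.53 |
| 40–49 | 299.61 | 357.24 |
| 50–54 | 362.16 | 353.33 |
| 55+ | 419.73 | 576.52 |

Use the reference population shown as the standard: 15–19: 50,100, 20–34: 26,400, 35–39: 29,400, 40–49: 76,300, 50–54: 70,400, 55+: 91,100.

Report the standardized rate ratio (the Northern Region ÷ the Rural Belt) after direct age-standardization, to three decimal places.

0.825

Standard total = 343,700; weights = 0.1458, 0.0768, 0.0855, 0.2220, 0.2048, 0.2651.
The Northern Region: 0.1458×18.47 + 0.0768×53.57 + 0.0855×177.52 + 0.2220×299.61 + 0.2048×362.16 + 0.2651×419.73 = 273.9377 per 1,000.
The Rural Belt: 0.1458×25.61 + 0.0768×64.77 + 0.0855×218.53 + 0.2220×357.24 + 0.2048×353.33 + 0.2651×576.52 = 331.8900 per 1,000.
Ratio = 273.9377 ÷ 331.8900 = 0.82539.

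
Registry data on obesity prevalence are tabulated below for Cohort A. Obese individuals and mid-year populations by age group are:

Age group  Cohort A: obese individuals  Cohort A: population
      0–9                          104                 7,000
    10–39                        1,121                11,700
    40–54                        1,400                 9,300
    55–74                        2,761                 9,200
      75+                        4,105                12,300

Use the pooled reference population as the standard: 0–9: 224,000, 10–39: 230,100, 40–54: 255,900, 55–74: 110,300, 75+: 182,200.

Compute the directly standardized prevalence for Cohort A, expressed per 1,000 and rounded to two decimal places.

Age-specific rates per 1,000 for Cohort A: 14.857, 95.812, 150.538, 300.109, 333.740.
Standard total = 1,002,500; weights = 0.2234, 0.2295, 0.2553, 0.1100, 0.1817.
Standardized rate: 0.2234×14.857 + 0.2295×95.812 + 0.2553×150.538 + 0.1100×300.109 + 0.1817×333.740 = 157.4128 per 1,000.

157.41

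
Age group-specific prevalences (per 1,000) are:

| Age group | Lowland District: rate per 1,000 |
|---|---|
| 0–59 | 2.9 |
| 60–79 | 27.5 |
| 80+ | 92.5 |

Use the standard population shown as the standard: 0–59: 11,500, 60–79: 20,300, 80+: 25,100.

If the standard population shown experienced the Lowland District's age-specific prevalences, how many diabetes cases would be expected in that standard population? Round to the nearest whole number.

2913

Expected diabetes cases = Σ (standard pop × age-specific rate ÷ 1,000)
= 11,500×2.9/1,000 + 20,300×27.5/1,000 + 25,100×92.5/1,000
= 33.35 + 558.25 + 2321.75 = 2913.35.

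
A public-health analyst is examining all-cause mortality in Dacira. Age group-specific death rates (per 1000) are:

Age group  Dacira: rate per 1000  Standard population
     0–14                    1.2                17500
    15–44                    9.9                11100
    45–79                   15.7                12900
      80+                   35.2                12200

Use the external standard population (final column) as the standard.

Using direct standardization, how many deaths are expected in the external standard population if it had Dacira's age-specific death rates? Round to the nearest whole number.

Expected deaths = Σ (standard pop × age-specific rate ÷ 1000)
= 17500×1.2/1000 + 11100×9.9/1000 + 12900×15.7/1000 + 12200×35.2/1000
= 21.00 + 109.89 + 202.53 + 429.44 = 762.86.

763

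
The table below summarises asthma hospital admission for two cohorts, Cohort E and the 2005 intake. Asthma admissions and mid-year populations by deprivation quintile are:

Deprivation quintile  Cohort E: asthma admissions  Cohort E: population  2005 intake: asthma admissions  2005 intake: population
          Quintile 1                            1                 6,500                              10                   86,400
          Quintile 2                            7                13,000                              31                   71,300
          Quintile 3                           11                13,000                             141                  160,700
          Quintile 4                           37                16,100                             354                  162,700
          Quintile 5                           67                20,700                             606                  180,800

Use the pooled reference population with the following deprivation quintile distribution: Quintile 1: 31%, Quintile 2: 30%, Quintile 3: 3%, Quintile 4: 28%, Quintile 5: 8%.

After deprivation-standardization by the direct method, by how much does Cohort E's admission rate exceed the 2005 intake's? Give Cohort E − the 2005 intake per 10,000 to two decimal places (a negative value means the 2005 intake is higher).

0.67

Deprivation-specific rates per 10,000 for Cohort E: 1.54, 5.38, 8.46, 22.98, 32.37.
For the 2005 intake: 1.16, 4.35, 8.77, 21.76, 33.52.
Standard weights: 0.31, 0.30, 0.03, 0.28, 0.08.
Cohort E: 0.3100×1.54 + 0.3000×5.38 + 0.0300×8.46 + 0.2800×22.98 + 0.0800×32.37 = 11.3703 per 10,000.
The 2005 intake: 0.3100×1.16 + 0.3000×4.35 + 0.0300×8.77 + 0.2800×21.76 + 0.0800×33.52 = 10.7000 per 10,000.
Difference = 11.3703 − 10.7000 = 0.6703.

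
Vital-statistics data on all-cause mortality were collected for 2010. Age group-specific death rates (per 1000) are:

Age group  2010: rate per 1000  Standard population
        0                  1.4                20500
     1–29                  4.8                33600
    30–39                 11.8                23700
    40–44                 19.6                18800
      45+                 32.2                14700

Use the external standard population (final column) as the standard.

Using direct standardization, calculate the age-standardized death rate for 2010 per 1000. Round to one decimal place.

Standard total = 111300; weights = 0.1842, 0.3019, 0.2129, 0.1689, 0.1321.
Standardized rate: 0.1842×1.4 + 0.3019×4.8 + 0.2129×11.8 + 0.1689×19.6 + 0.1321×32.2 = 11.7831 per 1000.

11.8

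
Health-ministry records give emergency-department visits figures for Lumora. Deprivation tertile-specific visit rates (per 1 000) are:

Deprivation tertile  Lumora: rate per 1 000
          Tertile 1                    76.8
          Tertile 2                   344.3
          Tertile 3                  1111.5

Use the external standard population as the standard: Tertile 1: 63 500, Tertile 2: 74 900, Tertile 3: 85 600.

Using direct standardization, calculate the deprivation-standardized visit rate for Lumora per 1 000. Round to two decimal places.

561.65

Standard total = 224 000; weights = 0.2835, 0.3344, 0.3821.
Standardized rate: 0.2835×76.8 + 0.3344×344.3 + 0.3821×1111.5 = 561.6485 per 1 000.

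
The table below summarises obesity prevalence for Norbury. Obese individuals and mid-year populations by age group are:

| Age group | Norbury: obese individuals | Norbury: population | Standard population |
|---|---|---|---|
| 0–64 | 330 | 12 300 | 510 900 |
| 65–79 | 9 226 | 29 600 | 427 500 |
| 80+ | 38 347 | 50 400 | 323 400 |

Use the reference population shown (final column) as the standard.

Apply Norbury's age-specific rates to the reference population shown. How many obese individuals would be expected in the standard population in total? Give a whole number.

Age-specific rates per 1 000 for Norbury: 26.829, 311.689, 760.853.
Expected obese individuals = Σ (standard pop × age-specific rate ÷ 1 000)
= 510 900×26.829/1 000 + 427 500×311.689/1 000 + 323 400×760.853/1 000
= 13707.07 + 133247.13 + 246059.92 = 393014.12.

393014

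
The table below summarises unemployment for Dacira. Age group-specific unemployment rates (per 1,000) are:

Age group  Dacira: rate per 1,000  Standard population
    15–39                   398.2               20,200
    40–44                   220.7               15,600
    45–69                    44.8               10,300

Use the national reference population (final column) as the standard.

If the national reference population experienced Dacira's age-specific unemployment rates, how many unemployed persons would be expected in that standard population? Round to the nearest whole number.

Expected unemployed persons = Σ (standard pop × age-specific rate ÷ 1,000)
= 20,200×398.2/1,000 + 15,600×220.7/1,000 + 10,300×44.8/1,000
= 8043.64 + 3442.92 + 461.44 = 11948.00.

11948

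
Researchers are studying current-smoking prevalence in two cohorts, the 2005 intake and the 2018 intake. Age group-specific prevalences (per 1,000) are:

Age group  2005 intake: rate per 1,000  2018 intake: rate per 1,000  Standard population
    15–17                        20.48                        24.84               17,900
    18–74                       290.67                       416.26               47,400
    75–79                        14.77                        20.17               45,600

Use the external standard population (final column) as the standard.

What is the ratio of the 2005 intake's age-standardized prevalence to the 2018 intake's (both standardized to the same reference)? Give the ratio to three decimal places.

0.702

Standard total = 110,900; weights = 0.1614, 0.4274, 0.4112.
The 2005 intake: 0.1614×20.48 + 0.4274×290.67 + 0.4112×14.77 = 133.6146 per 1,000.
The 2018 intake: 0.1614×24.84 + 0.4274×416.26 + 0.4112×20.17 = 190.2174 per 1,000.
Ratio = 133.6146 ÷ 190.2174 = 0.70243.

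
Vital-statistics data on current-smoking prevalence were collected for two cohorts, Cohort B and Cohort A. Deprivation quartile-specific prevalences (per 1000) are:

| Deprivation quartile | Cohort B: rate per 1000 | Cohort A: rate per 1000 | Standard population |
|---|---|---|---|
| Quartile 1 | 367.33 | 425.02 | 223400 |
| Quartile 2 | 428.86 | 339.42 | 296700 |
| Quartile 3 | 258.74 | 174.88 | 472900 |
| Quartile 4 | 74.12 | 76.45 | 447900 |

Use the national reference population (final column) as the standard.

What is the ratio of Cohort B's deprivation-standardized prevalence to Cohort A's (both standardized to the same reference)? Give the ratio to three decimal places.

Standard total = 1440900; weights = 0.1550, 0.2059, 0.3282, 0.3108.
Cohort B: 0.1550×367.33 + 0.2059×428.86 + 0.3282×258.74 + 0.3108×74.12 = 253.2173 per 1000.
Cohort A: 0.1550×425.02 + 0.2059×339.42 + 0.3282×174.88 + 0.3108×76.45 = 216.9464 per 1000.
Ratio = 253.2173 ÷ 216.9464 = 1.16719.

1.167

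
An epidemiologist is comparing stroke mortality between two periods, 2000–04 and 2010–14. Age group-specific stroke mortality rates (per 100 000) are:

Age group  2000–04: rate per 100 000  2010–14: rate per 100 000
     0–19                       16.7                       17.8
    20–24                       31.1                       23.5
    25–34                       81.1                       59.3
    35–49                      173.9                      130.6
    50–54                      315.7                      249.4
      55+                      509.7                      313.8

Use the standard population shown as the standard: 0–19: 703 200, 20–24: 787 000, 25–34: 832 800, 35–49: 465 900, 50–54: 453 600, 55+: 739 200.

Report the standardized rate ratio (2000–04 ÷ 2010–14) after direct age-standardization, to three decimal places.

1.449

Standard total = 3 981 700; weights = 0.1766, 0.1977, 0.2092, 0.1170, 0.1139, 0.1856.
2000–04: 0.1766×16.7 + 0.1977×31.1 + 0.2092×81.1 + 0.1170×173.9 + 0.1139×315.7 + 0.1856×509.7 = 176.9975 per 100 000.
2010–14: 0.1766×17.8 + 0.1977×23.5 + 0.2092×59.3 + 0.1170×130.6 + 0.1139×249.4 + 0.1856×313.8 = 122.1418 per 100 000.
Ratio = 176.9975 ÷ 122.1418 = 1.44912.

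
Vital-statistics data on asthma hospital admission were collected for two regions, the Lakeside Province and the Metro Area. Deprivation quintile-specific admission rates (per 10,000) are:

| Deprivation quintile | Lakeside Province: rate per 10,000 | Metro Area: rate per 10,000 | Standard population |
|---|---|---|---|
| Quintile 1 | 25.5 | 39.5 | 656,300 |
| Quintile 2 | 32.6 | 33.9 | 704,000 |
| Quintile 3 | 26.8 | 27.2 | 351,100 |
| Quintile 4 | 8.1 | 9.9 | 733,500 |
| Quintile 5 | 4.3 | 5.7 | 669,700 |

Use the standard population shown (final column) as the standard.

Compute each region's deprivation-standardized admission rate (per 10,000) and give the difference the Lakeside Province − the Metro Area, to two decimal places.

Standard total = 3,114,600; weights = 0.2107, 0.2260, 0.1127, 0.2355, 0.2150.
The Lakeside Province: 0.2107×25.5 + 0.2260×32.6 + 0.1127×26.8 + 0.2355×8.1 + 0.2150×4.3 = 18.5952 per 10,000.
The Metro Area: 0.2107×39.5 + 0.2260×33.9 + 0.1127×27.2 + 0.2355×9.9 + 0.2150×5.7 = 22.6091 per 10,000.
Difference = 18.5952 − 22.6091 = -4.0139.

-4.01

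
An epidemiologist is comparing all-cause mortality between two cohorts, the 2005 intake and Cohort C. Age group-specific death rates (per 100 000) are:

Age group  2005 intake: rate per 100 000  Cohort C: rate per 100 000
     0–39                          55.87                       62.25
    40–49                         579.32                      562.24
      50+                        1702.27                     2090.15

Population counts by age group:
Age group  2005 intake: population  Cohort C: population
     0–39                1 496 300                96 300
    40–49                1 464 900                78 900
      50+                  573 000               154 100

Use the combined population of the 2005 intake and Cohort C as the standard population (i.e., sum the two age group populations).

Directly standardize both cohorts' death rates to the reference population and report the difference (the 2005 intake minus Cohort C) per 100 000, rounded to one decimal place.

-68.8

Combined standard total = 3 863 500; weights = 0.4122, 0.3996, 0.1882.
The 2005 intake: 0.4122×55.87 + 0.3996×579.32 + 0.1882×1702.27 = 574.8811 per 100 000.
Cohort C: 0.4122×62.25 + 0.3996×562.24 + 0.1882×2090.15 = 643.6841 per 100 000.
Difference = 574.8811 − 643.6841 = -68.8030.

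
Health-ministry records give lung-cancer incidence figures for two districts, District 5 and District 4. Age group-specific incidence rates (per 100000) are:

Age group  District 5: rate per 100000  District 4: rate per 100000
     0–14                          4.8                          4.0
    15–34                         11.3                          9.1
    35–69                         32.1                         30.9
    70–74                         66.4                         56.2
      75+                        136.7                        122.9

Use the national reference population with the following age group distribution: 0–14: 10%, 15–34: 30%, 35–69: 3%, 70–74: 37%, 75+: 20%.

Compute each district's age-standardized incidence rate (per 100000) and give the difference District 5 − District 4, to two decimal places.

7.31

Standard weights: 0.10, 0.30, 0.03, 0.37, 0.20.
District 5: 0.1000×4.8 + 0.3000×11.3 + 0.0300×32.1 + 0.3700×66.4 + 0.2000×136.7 = 56.7410 per 100000.
District 4: 0.1000×4.0 + 0.3000×9.1 + 0.0300×30.9 + 0.3700×56.2 + 0.2000×122.9 = 49.4310 per 100000.
Difference = 56.7410 − 49.4310 = 7.3100.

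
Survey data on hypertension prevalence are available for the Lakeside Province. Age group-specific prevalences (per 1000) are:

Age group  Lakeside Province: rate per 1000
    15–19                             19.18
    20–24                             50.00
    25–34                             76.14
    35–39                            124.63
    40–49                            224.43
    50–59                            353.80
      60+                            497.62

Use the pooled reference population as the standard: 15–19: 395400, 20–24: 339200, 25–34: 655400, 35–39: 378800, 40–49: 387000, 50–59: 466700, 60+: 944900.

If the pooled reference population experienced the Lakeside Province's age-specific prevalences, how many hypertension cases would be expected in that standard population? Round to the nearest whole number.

Expected hypertension cases = Σ (standard pop × age-specific rate ÷ 1000)
= 395400×19.18/1000 + 339200×50.00/1000 + 655400×76.14/1000 + 378800×124.63/1000 + 387000×224.43/1000 + 466700×353.80/1000 + 944900×497.62/1000
= 7583.77 + 16960.00 + 49902.16 + 47209.84 + 86854.41 + 165118.46 + 470201.14 = 843829.78.

843830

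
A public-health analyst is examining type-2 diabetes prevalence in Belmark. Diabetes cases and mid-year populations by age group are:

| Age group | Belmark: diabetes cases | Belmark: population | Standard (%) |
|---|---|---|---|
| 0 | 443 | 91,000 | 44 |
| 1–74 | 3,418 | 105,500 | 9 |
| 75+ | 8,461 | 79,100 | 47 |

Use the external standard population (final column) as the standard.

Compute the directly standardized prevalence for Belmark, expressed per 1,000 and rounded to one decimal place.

55.3

Age-specific rates per 1,000 for Belmark: 4.868, 32.398, 106.966.
Standard weights: 0.44, 0.09, 0.47.
Standardized rate: 0.4400×4.868 + 0.0900×32.398 + 0.4700×106.966 = 55.3318 per 1,000.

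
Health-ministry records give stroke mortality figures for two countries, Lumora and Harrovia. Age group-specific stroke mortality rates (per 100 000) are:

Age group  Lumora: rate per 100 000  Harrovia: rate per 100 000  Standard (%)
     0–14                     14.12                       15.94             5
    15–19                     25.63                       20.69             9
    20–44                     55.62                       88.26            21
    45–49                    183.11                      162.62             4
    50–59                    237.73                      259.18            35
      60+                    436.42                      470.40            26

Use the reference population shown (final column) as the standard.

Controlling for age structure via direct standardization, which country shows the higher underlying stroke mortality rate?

Harrovia

Standard weights: 0.05, 0.09, 0.21, 0.04, 0.35, 0.26.
Lumora: 0.0500×14.12 + 0.0900×25.63 + 0.2100×55.62 + 0.0400×183.11 + 0.3500×237.73 + 0.2600×436.42 = 218.6920 per 100 000.
Harrovia: 0.0500×15.94 + 0.0900×20.69 + 0.2100×88.26 + 0.0400×162.62 + 0.3500×259.18 + 0.2600×470.40 = 240.7155 per 100 000.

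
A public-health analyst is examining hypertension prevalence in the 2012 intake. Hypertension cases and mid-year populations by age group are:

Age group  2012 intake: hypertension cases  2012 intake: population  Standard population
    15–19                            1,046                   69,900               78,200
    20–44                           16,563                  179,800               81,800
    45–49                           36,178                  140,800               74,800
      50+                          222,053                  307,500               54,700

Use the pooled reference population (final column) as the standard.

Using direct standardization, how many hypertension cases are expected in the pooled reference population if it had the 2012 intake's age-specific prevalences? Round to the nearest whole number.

Age-specific rates per 1,000 for the 2012 intake: 14.964, 92.119, 256.946, 722.124.
Expected hypertension cases = Σ (standard pop × age-specific rate ÷ 1,000)
= 78,200×14.964/1,000 + 81,800×92.119/1,000 + 74,800×256.946/1,000 + 54,700×722.124/1,000
= 1170.20 + 7535.34 + 19219.56 + 39500.16 = 67425.26.

67425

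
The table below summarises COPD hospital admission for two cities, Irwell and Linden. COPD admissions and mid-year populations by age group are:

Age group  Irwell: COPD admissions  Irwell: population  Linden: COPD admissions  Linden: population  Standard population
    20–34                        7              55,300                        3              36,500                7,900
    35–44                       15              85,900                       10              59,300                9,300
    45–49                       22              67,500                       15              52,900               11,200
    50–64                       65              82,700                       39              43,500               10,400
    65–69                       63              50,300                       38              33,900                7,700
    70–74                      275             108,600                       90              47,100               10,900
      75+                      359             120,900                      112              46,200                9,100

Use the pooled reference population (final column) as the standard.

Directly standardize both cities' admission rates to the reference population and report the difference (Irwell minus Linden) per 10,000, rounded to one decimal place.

1.9

Age-specific rates per 10,000 for Irwell: 1.27, 1.75, 3.26, 7.86, 12.52, 25.32, 29.69.
For Linden: 0.82, 1.69, 2.84, 8.97, 11.21, 19.11, 24.24.
Standard total = 66,500; weights = 0.1188, 0.1398, 0.1684, 0.1564, 0.1158, 0.1639, 0.1368.
Irwell: 0.1188×1.27 + 0.1398×1.75 + 0.1684×3.26 + 0.1564×7.86 + 0.1158×12.52 + 0.1639×25.32 + 0.1368×29.69 = 11.8369 per 10,000.
Linden: 0.1188×0.82 + 0.1398×1.69 + 0.1684×2.84 + 0.1564×8.97 + 0.1158×11.21 + 0.1639×19.11 + 0.1368×24.24 = 9.9605 per 10,000.
Difference = 11.8369 − 9.9605 = 1.8764.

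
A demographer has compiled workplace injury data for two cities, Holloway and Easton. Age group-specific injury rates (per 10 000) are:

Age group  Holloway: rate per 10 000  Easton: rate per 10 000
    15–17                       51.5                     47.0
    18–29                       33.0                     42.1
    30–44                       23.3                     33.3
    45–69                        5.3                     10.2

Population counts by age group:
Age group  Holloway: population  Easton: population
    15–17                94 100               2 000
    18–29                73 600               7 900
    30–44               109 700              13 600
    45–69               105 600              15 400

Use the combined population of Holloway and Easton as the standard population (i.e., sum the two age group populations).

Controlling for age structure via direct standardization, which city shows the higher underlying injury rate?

Easton

Combined standard total = 421 900; weights = 0.2278, 0.1932, 0.2922, 0.2868.
Holloway: 0.2278×51.5 + 0.1932×33.0 + 0.2922×23.3 + 0.2868×5.3 = 26.4348 per 10 000.
Easton: 0.2278×47.0 + 0.1932×42.1 + 0.2922×33.3 + 0.2868×10.2 = 31.4955 per 10 000.
The crude rates (27.13 vs 26.65) would put Holloway higher, but that reflects its age composition; once standardized to a common age structure, Easton has the higher underlying rate.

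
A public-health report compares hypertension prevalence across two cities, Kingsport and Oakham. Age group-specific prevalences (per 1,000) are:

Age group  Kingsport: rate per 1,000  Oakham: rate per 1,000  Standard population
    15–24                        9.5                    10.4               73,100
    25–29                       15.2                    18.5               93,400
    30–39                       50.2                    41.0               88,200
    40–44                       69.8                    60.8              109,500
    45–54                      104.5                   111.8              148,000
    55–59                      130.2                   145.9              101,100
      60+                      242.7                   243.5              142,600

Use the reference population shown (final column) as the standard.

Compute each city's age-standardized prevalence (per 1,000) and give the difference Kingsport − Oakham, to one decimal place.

-1.8

Standard total = 755,900; weights = 0.0967, 0.1236, 0.1167, 0.1449, 0.1958, 0.1337, 0.1886.
Kingsport: 0.0967×9.5 + 0.1236×15.2 + 0.1167×50.2 + 0.1449×69.8 + 0.1958×104.5 + 0.1337×130.2 + 0.1886×242.7 = 102.4251 per 1,000.
Oakham: 0.0967×10.4 + 0.1236×18.5 + 0.1167×41.0 + 0.1449×60.8 + 0.1958×111.8 + 0.1337×145.9 + 0.1886×243.5 = 104.2227 per 1,000.
Difference = 102.4251 − 104.2227 = -1.7976.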